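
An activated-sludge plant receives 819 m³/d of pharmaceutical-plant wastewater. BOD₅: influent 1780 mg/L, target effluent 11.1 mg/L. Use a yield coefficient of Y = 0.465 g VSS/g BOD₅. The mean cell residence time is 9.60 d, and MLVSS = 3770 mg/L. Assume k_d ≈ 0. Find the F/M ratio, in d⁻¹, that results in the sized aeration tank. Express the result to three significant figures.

F/M ≈ 0.225 d⁻¹

With k_d = 0 the design equation reduces to V = Y Q (S₀−S) θ_c / X = 0.465 × 819 × (1780 − 11.1) × 9.60 / 3770 = 1715 m³.
Food-to-microorganism ratio F/M = Q S₀ / (V X) = 819 × 1780 / (1715 × 3770) = 0.2254 d⁻¹.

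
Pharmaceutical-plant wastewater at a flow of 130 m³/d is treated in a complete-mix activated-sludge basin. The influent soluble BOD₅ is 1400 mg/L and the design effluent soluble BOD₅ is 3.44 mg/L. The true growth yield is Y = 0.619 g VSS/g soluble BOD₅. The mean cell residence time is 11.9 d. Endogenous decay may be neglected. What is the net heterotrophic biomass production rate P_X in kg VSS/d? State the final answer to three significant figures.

With endogenous decay neglected, the observed yield equals the true yield: Y_obs = Y = 0.619 g VSS/g soluble BOD₅.
Substrate removed = Q·(S₀ − S) = 130 m³/d × (1400 − 3.44) g/m³ = 1.82×10^5 g/d = 181.6 kg/d.
Biomass produced: P_X = Y_obs·Q·ΔS = 0.6190 × 181.6 ≈ 112.4 kg VSS/d.

P_X ≈ 112 kg VSS/d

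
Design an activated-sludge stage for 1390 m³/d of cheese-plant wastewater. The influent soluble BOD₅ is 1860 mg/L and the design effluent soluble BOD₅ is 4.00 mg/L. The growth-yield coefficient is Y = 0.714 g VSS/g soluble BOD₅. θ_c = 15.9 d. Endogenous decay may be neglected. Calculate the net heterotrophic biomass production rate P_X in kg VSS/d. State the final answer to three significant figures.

P_X ≈ 1840 kg VSS/d

No decay correction is needed, so Y_obs = Y = 0.714.
Mass of soluble BOD₅ removed per day: Q(S₀ − S) = 1390 × 1856 g/m³ = 2580 kg/d.
So the net sludge growth is P_X = 0.7140 × 2580 = 1842 kg VSS/d.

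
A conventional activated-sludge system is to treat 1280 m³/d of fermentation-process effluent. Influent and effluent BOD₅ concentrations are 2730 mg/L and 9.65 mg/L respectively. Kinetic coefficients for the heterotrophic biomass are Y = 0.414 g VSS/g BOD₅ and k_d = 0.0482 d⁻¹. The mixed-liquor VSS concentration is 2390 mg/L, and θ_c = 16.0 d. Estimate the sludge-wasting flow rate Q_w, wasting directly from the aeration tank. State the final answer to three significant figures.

From the SRT design equation V = Y Q (S₀−S) θ_c / [X (1 + k_d θ_c)] = 0.414 × 1280 × (2730 − 9.65) × 16.0 / [2390 × (1 + 0.0482 × 16.0)] = 2.31×10^7 / 4233 = 5449 m³.
With mixed-liquor wasting, θ_c = V/Q_w, so Q_w = V/θ_c = 5449/16.0 = 340.5 m³/d.

Q_w ≈ 341 m³/d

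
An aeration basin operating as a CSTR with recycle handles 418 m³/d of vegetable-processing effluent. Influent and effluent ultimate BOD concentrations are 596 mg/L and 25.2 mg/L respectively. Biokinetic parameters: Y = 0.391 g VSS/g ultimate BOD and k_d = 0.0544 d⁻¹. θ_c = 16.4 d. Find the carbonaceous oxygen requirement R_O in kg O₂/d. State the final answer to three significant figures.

R_O ≈ 169 kg O₂/d

Correct the yield for decay: Y_obs = Y/(1 + k_d θ_c) = 0.391 / (1 + 0.0544 × 16.4) = 0.391 / 1.892 = 0.2066.
Q·(S₀ − S) = 418 × (596 − 25.2) × 10⁻³ = 238.6 kg/d removed.
Biomass synthesised: P_X = Y_obs × 238.6 = 49.30 kg VSS/d.
Carbonaceous O₂ demand = substrate oxidised − cell-mass equivalent = 238.6 − 1.42 × 49.30 = 168.6 kg O₂/d.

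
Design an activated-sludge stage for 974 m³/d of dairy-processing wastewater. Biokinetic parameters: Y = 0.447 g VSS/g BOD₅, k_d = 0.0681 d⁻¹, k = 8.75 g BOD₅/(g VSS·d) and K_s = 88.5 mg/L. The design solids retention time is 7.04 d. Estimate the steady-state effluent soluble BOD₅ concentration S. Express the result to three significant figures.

S ≈ 5.02 mg/L

For a completely mixed reactor with recycle the Lawrence–McCarty relation gives S = K_s·(1 + k_d·θ_c) / [θ_c·(Y·k − k_d) − 1] = 88.5 × (1 + 0.0681 × 7.04) / [7.04 × (0.447 × 8.75 − 0.0681) − 1] = 130.9 / 26.06 = 5.025 mg/L.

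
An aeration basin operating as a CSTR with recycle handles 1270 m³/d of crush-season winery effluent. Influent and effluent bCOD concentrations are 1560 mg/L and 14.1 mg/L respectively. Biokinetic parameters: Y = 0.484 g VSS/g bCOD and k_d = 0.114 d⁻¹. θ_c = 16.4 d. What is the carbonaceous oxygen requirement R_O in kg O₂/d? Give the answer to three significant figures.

Correct the yield for decay: Y_obs = Y/(1 + k_d θ_c) = 0.484 / (1 + 0.114 × 16.4) = 0.484 / 2.870 = 0.1687.
ΔS = 1560 − 14.1 = 1546 mg/L, so the substrate removal rate is 1270 × 1546/1000 = 1963 kg bCOD/d.
Net sludge production P_X = 0.1687 × 1963 = 331.1 kg VSS/d.
Carbonaceous O₂ demand = substrate oxidised − cell-mass equivalent = 1963 − 1.42 × 331.1 = 1493 kg O₂/d.

R_O ≈ 1490 kg O₂/d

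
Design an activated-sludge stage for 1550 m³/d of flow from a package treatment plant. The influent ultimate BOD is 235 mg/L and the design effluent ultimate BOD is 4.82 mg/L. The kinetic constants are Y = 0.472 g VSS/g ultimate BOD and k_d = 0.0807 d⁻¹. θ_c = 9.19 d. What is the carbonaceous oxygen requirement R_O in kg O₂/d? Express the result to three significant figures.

R_O ≈ 219 kg O₂/d

Y_obs = Y / (1 + k_d θ_c) = 0.472 / (1 + 0.0807 × 9.19) = 0.472 / 1.742 = 0.2710.
Mass of ultimate BOD removed per day: Q(S₀ − S) = 1550 × 230.2 g/m³ = 356.8 kg/d.
Net sludge production P_X = 0.2710 × 356.8 = 96.69 kg VSS/d.
R_O = Q·(S₀ − S) − 1.42·P_X = 356.8 − 1.42 × 96.69 = 219.5 kg O₂/d.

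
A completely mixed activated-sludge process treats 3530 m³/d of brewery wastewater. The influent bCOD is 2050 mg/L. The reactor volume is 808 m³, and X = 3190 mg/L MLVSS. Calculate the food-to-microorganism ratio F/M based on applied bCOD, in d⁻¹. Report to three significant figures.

F/M ≈ 2.81 d⁻¹

F/M = Q·S₀ / (V·X) = 3530 × 2050 / (808.0 × 3190) = 2.808 g bCOD·(g VSS·d)⁻¹.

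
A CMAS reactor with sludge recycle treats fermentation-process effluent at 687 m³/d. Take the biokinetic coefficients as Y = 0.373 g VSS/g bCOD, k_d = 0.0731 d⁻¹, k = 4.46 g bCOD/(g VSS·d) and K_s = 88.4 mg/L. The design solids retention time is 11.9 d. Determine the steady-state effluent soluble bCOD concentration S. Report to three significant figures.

Effluent substrate depends only on kinetics and SRT: S = K_s(1 + k_d θ_c) / [θ_c(Yk − k_d) − 1] = 88.4 × (1 + 0.0731 × 11.9) / [11.9 × (0.373 × 4.46 − 0.0731) − 1] = 165.3 / 17.93 = 9.221 mg/L.

S ≈ 9.22 mg/L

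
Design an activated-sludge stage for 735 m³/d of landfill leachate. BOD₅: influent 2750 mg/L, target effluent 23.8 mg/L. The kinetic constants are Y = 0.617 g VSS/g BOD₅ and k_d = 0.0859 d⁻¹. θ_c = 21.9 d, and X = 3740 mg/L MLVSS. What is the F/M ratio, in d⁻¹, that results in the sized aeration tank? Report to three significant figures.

F/M ≈ 0.215 d⁻¹

From the SRT design equation V = Y Q (S₀−S) θ_c / [X (1 + k_d θ_c)] = 0.617 × 735 × (2750 − 23.8) × 21.9 / [3740 × (1 + 0.0859 × 21.9)] = 2.71×10^7 / 10776 = 2513 m³.
F/M = Q·S₀ / (V·X) = 735 × 2750 / (2513 × 3740) = 0.2151 g BOD₅·(g VSS·d)⁻¹.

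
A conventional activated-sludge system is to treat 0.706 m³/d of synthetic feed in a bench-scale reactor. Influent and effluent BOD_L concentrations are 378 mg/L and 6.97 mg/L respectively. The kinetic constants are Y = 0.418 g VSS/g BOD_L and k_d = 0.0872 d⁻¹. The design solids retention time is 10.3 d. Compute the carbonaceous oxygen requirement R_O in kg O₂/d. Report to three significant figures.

R_O ≈ 0.180 kg O₂/d

Y_obs = Y / (1 + k_d θ_c) = 0.418 / (1 + 0.0872 × 10.3) = 0.418 / 1.898 = 0.2202.
Substrate removed = Q·(S₀ − S) = 0.706 m³/d × (378 − 6.97) g/m³ = 2.62×10^2 g/d = 0.2619 kg/d.
P_X = Y_obs·Q·(S₀ − S) = 0.2202 × 0.2619 = 0.05768 kg VSS/d.
R_O = Q·(S₀ − S) − 1.42·P_X = 0.2619 − 1.42 × 0.05768 = 0.1800 kg O₂/d.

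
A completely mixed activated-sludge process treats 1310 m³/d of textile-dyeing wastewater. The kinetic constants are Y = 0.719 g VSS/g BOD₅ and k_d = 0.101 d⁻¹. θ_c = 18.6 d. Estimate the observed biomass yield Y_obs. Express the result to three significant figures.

Y_obs ≈ 0.250 g VSS/g BOD₅

Y_obs = Y / (1 + k_d θ_c) = 0.719 / (1 + 0.101 × 18.6) = 0.719 / 2.879 = 0.2498.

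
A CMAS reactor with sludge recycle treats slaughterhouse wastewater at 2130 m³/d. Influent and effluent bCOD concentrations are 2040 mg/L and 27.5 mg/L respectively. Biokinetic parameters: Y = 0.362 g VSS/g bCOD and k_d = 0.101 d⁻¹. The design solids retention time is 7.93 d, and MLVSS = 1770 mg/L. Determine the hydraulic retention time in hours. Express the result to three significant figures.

Rearranging the biomass balance for a CMAS with decay, V = Y·Q·ΔS·θ_c / [X·(1+k_d θ_c)] = 0.362 × 2130 × (2040 − 27.5) × 7.93 / [1770 × (1 + 0.101 × 7.93)] = 1.23×10^7 / 3188 = 3860 m³.
HRT = V/Q = 3860 m³ / 2130 m³·d⁻¹ = 1.812 d × 24 = 43.50 h.

τ ≈ 43.5 h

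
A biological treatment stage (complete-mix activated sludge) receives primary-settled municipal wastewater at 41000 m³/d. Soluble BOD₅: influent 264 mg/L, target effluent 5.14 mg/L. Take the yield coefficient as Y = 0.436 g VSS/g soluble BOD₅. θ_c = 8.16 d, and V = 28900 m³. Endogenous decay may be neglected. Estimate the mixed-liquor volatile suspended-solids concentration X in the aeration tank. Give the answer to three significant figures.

X ≈ 1310 mg/L

X = Y·Q·ΔS·θ_c / V = 0.436 × 41000 × (264 − 5.14) × 8.16 / 28900 = 1307 mg/L.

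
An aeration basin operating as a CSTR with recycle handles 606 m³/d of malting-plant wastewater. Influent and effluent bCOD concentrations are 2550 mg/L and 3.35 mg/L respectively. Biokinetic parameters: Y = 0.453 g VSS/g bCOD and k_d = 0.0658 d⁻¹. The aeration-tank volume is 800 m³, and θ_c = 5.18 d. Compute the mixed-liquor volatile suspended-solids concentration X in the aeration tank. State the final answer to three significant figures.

X = Y·Q·ΔS·θ_c / [V·(1 + k_d θ_c)] = 0.453 × 606 × (2550 − 3.35) × 5.18 / [800 × (1 + 0.0658 × 5.18)] = 3376 mg/L.

X ≈ 3380 mg/L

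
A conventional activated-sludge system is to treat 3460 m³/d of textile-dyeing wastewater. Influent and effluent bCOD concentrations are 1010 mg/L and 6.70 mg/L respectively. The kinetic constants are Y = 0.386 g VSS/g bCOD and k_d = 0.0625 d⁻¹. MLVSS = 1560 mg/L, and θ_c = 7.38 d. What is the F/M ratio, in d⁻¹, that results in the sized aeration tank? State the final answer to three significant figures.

F/M ≈ 0.516 d⁻¹

Steady-state biomass mass balance: V·X·(1 + k_d·θ_c) = Y·Q·(S₀ − S)·θ_c, so V = 0.386 × 3460 × (1010 − 6.70) × 7.38 / [1560 × (1 + 0.0625 × 7.38)] = 9.89×10^6 / 2280 = 4338 m³.
F/M = Q·S₀ / (V·X) = 3460 × 1010 / (4338 × 1560) = 0.5164 g bCOD·(g VSS·d)⁻¹.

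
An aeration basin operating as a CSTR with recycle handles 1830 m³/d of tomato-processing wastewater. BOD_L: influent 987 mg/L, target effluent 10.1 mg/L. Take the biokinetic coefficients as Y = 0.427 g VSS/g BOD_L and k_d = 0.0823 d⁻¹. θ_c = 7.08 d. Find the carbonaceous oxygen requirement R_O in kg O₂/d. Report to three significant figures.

Correct the yield for decay: Y_obs = Y/(1 + k_d θ_c) = 0.427 / (1 + 0.0823 × 7.08) = 0.427 / 1.583 = 0.2698.
Substrate removed = Q·(S₀ − S) = 1830 m³/d × (987 − 10.1) g/m³ = 1.79×10^6 g/d = 1788 kg/d.
Biomass synthesised: P_X = Y_obs × 1788 = 482.3 kg VSS/d.
R_O = Q·ΔS − 1.42 P_X = 1788 − 684.9 = 1103 kg O₂/d.

R_O ≈ 1100 kg O₂/d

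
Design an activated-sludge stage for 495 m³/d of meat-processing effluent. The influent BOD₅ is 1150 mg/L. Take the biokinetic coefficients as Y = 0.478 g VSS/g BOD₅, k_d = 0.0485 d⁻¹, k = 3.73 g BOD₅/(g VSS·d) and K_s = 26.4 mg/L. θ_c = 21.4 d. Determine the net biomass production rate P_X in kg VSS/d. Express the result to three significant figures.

P_X ≈ 133 kg VSS/d

From the Monod/SRT balance for a CMAS, S = K_s·(1+k_d θ_c)/[θ_c·(Y k − k_d) − 1] = 26.4 × (1 + 0.0485 × 21.4) / [21.4 × (0.478 × 3.73 − 0.0485) − 1] = 53.80 / 36.12 = 1.490 mg/L.
Y_obs = Y / (1 + k_d θ_c) = 0.478 / (1 + 0.0485 × 21.4) = 0.478 / 2.038 = 0.2346.
ΔS = 1150 − 1.49 = 1149 mg/L, so the substrate removal rate is 495 × 1149/1000 = 568.5 kg BOD₅/d.
Biomass produced: P_X = Y_obs·Q·ΔS = 0.2346 × 568.5 ≈ 133.3 kg VSS/d.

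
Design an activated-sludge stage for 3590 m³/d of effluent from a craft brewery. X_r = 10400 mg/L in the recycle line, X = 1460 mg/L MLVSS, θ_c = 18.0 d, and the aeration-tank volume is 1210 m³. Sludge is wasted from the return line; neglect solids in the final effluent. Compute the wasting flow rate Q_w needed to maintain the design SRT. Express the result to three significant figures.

Wasting from the return line (neglecting effluent solids): Q_w = V·X / (θ_c·X_r) = 1210 × 1460 / (18.0 × 10400) = 9.437 m³/d.

Q_w ≈ 9.44 m³/d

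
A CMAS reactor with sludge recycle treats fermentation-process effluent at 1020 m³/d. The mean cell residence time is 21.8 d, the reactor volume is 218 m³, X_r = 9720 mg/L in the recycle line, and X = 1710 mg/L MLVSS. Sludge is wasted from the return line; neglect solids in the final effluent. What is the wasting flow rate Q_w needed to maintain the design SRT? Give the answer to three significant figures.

θ_c = V·X/(Q_w·X_r) when wasting from the recycle, so Q_w = V·X/(θ_c·X_r) = 218.0 × 1710 / (21.8 × 9720) = 1.759 m³/d.

Q_w ≈ 1.76 m³/d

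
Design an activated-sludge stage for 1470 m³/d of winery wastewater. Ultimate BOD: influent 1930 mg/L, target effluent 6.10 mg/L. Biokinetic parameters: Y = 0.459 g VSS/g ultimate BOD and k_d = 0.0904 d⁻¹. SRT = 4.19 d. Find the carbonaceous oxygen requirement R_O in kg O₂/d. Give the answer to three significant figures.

R_O ≈ 1490 kg O₂/d

Observed yield with endogenous decay: Y_obs = Y / (1 + k_d·θ_c) = 0.459 / (1 + 0.0904 × 4.19) = 0.459 / 1.379 = 0.3329 g VSS/g ultimate BOD.
Q·(S₀ − S) = 1470 × (1930 − 6.10) × 10⁻³ = 2828 kg/d removed.
P_X = Y_obs·Q·(S₀ − S) = 0.3329 × 2828 = 941.5 kg VSS/d.
Carbonaceous O₂ demand = substrate oxidised − cell-mass equivalent = 2828 − 1.42 × 941.5 = 1491 kg O₂/d.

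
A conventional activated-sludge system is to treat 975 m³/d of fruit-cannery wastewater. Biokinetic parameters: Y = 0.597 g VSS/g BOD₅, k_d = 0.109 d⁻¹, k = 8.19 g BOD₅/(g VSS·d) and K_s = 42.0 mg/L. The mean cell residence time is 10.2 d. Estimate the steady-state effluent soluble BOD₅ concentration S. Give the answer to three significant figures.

S ≈ 1.86 mg/L

For a completely mixed reactor with recycle the Lawrence–McCarty relation gives S = K_s·(1 + k_d·θ_c) / [θ_c·(Y·k − k_d) − 1] = 42.0 × (1 + 0.109 × 10.2) / [10.2 × (0.597 × 8.19 − 0.109) − 1] = 88.70 / 47.76 = 1.857 mg/L.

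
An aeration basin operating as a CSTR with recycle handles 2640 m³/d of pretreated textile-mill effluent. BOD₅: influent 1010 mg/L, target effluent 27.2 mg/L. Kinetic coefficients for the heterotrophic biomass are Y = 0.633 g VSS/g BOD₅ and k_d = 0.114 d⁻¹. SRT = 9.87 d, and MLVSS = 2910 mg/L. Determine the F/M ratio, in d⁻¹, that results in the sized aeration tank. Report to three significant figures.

From the SRT design equation V = Y Q (S₀−S) θ_c / [X (1 + k_d θ_c)] = 0.633 × 2640 × (1010 − 27.2) × 9.87 / [2910 × (1 + 0.114 × 9.87)] = 1.62×10^7 / 6184 = 2621 m³.
Food-to-microorganism ratio F/M = Q S₀ / (V X) = 2640 × 1010 / (2621 × 2910) = 0.3496 d⁻¹.

F/M ≈ 0.350 d⁻¹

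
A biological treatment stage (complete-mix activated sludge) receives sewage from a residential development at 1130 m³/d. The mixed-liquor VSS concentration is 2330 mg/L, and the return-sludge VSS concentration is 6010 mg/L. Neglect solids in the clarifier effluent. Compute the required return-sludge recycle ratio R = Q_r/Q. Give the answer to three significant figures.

Mass balance around the secondary clarifier (neglecting effluent solids): R = X / (X_r − X) = 2330 / (6010 − 2330) = 0.6332.

R ≈ 0.633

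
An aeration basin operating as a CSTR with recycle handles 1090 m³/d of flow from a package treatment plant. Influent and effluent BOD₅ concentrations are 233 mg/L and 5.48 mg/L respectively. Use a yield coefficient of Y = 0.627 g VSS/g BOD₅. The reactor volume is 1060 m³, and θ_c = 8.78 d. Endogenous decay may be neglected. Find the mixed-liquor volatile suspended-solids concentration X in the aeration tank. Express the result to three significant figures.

From V·X = Y·Q·(S₀ − S)·θ_c (decay neglected): X = 0.627 × 1090 × (233 − 5.48) × 8.78 / 1060 = 1288 mg/L.

X ≈ 1290 mg/L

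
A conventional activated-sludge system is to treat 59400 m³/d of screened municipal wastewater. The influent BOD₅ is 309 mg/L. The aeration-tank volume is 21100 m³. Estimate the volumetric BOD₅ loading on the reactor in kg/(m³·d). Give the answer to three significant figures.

L_v ≈ 0.870 kg BOD₅/(m³·d)

L_v = Q S₀ / V = 59400 × 309 × 10⁻³ / 21100 = 0.8699 kg/(m³·d).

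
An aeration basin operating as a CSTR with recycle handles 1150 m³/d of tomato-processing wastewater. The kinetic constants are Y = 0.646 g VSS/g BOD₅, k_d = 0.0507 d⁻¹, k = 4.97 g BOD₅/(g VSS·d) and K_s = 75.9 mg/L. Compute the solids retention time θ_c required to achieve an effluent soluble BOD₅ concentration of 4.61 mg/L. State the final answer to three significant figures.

θ_c ≈ 7.51 d

At the target effluent, Y k S/(K_s+S) = 0.646×4.97×4.61/80.51 = 0.1838 d⁻¹.
Then 1/θ_c = μ − k_d = 0.1838 − 0.0507 = 0.1331 d⁻¹, giving θ_c = 7.511 d.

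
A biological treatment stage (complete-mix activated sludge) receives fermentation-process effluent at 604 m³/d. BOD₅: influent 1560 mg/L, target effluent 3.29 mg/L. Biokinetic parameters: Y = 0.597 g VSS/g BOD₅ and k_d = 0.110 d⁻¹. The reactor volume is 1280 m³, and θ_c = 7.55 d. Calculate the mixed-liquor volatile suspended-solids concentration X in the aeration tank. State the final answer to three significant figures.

X ≈ 1810 mg/L

From V·X·(1 + k_d·θ_c) = Y·Q·(S₀ − S)·θ_c: X = 0.597 × 604 × (1560 − 3.29) × 7.55 / [1280 × (1 + 0.110 × 7.55)] = 1809 mg/L.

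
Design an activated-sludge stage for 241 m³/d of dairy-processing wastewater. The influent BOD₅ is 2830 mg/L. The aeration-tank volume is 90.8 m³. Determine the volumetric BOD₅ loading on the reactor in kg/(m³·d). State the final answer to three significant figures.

L_v ≈ 7.51 kg BOD₅/(m³·d)

Applied BOD₅ load per unit volume = Q·S₀/V = (241 × 2830/1000)/90.80 = 7.511 kg BOD₅·m⁻³·d⁻¹.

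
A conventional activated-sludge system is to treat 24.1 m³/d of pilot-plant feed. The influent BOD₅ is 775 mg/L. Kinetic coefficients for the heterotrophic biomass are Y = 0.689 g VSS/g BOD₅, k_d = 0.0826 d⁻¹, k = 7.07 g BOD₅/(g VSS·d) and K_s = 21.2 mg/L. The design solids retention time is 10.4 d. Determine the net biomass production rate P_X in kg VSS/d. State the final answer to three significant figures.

P_X ≈ 6.92 kg VSS/d

Effluent substrate depends only on kinetics and SRT: S = K_s(1 + k_d θ_c) / [θ_c(Yk − k_d) − 1] = 21.2 × (1 + 0.0826 × 10.4) / [10.4 × (0.689 × 7.07 − 0.0826) − 1] = 39.41 / 48.80 = 0.8076 mg/L.
Y_obs = Y / (1 + k_d θ_c) = 0.689 / (1 + 0.0826 × 10.4) = 0.689 / 1.859 = 0.3706.
Mass of BOD₅ removed per day: Q(S₀ − S) = 24.1 × 774.2 g/m³ = 18.66 kg/d.
Biomass produced: P_X = Y_obs·Q·ΔS = 0.3706 × 18.66 ≈ 6.915 kg VSS/d.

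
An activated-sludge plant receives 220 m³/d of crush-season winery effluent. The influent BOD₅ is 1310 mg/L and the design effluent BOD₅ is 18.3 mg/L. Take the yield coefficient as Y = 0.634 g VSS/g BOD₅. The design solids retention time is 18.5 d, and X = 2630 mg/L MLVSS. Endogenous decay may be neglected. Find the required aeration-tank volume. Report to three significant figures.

V ≈ 1270 m³

V·X = Y·Q·ΔS·θ_c gives V = 0.634 × 220 × (1310 − 18.3) × 18.5 / 2630 = 1267 m³.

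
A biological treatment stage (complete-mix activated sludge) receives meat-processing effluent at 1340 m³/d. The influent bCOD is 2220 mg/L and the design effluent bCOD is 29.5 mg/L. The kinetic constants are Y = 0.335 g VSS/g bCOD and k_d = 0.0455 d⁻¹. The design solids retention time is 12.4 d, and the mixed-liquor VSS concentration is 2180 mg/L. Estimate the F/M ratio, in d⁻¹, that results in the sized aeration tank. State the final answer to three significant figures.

F/M ≈ 0.382 d⁻¹

Steady-state biomass mass balance: V·X·(1 + k_d·θ_c) = Y·Q·(S₀ − S)·θ_c, so V = 0.335 × 1340 × (2220 − 29.5) × 12.4 / [2180 × (1 + 0.0455 × 12.4)] = 1.22×10^7 / 3410 = 3576 m³.
Food-to-microorganism ratio F/M = Q S₀ / (V X) = 1340 × 2220 / (3576 × 2180) = 0.3816 d⁻¹.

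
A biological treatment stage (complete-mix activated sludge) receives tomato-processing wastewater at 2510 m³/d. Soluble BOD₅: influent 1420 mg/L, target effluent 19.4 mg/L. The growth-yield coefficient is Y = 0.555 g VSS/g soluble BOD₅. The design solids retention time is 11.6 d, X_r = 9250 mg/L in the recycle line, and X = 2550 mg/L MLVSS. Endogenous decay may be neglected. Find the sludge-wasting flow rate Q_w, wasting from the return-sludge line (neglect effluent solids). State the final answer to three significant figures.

V·X = Y·Q·ΔS·θ_c gives V = 0.555 × 2510 × (1420 − 19.4) × 11.6 / 2550 = 8876 m³.
Q_w = (V·X)/(θ_c X_r) = 8876 × 2550 / (11.6 × 9250) = 210.9 m³/d.

Q_w ≈ 211 m³/d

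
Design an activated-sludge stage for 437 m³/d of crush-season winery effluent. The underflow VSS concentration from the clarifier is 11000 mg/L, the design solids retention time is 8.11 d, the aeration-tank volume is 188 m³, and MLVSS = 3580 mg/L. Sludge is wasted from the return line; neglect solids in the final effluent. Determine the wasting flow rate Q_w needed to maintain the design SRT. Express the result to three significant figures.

Q_w = (V·X)/(θ_c X_r) = 188.0 × 3580 / (8.11 × 11000) = 7.544 m³/d.

Q_w ≈ 7.54 m³/d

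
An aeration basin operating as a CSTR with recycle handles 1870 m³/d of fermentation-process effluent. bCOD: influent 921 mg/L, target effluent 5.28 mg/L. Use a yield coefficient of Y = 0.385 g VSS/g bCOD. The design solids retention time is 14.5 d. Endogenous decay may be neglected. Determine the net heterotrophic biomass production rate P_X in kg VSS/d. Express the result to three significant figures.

P_X ≈ 659 kg VSS/d

No decay correction is needed, so Y_obs = Y = 0.385.
Substrate removed = Q·(S₀ − S) = 1870 m³/d × (921 − 5.28) g/m³ = 1.71×10^6 g/d = 1712 kg/d.
Biomass produced: P_X = Y_obs·Q·ΔS = 0.3850 × 1712 ≈ 659.3 kg VSS/d.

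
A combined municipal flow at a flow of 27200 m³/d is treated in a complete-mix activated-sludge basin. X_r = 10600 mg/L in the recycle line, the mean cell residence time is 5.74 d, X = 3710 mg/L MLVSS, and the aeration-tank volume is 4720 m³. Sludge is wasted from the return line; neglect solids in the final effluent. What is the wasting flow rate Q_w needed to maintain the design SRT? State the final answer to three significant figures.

θ_c = V·X/(Q_w·X_r) when wasting from the recycle, so Q_w = V·X/(θ_c·X_r) = 4720 × 3710 / (5.74 × 10600) = 287.8 m³/d.

Q_w ≈ 288 m³/d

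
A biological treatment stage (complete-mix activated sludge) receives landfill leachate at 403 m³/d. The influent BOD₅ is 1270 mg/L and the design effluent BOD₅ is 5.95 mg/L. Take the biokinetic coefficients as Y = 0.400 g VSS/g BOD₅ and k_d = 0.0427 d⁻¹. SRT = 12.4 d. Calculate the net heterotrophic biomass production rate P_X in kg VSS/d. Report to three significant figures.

P_X ≈ 133 kg VSS/d

Observed yield with endogenous decay: Y_obs = Y / (1 + k_d·θ_c) = 0.400 / (1 + 0.0427 × 12.4) = 0.400 / 1.529 = 0.2615 g VSS/g BOD₅.
Q·(S₀ − S) = 403 × (1270 − 5.95) × 10⁻³ = 509.4 kg/d removed.
P_X = Y_obs · Q(S₀ − S) = 0.2615 × 509.4 = 133.2 kg VSS/d.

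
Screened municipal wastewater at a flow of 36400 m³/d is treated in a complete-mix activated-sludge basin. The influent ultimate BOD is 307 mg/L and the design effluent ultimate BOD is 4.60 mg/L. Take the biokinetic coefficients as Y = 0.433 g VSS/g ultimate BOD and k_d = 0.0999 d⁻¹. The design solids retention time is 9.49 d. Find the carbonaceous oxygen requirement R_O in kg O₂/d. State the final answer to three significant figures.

R_O ≈ 7530 kg O₂/d

Correct the yield for decay: Y_obs = Y/(1 + k_d θ_c) = 0.433 / (1 + 0.0999 × 9.49) = 0.433 / 1.948 = 0.2223.
Mass of ultimate BOD removed per day: Q(S₀ − S) = 36400 × 302.4 g/m³ = 11007 kg/d.
Net sludge production P_X = 0.2223 × 11007 = 2447 kg VSS/d.
R_O = Q·ΔS − 1.42 P_X = 11007 − 3474 = 7533 kg O₂/d.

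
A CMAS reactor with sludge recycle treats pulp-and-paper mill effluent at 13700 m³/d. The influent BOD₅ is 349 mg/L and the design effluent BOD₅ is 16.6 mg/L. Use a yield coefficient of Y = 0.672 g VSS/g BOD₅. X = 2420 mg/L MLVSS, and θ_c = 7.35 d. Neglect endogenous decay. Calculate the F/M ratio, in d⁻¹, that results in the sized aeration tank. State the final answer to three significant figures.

F/M ≈ 0.213 d⁻¹

V·X = Y·Q·ΔS·θ_c gives V = 0.672 × 13700 × (349 − 16.6) × 7.35 / 2420 = 9294 m³.
F/M = applied load / biomass = Q·S₀/(V·X) = 13700 × 349 / (9294 × 2420) = 0.2126 d⁻¹.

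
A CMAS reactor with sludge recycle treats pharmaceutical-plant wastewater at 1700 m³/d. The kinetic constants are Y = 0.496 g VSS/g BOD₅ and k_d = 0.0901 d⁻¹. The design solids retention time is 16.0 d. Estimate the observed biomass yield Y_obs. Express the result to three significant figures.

Y_obs ≈ 0.203 g VSS/g BOD₅

Correct the yield for decay: Y_obs = Y/(1 + k_d θ_c) = 0.496 / (1 + 0.0901 × 16.0) = 0.496 / 2.442 = 0.2031.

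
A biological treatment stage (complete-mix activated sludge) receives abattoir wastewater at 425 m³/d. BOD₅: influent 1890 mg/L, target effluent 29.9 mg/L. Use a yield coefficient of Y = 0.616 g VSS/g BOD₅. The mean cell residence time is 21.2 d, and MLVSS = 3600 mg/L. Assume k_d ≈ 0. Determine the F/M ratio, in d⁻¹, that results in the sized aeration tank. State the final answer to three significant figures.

F/M ≈ 0.0778 d⁻¹

V·X = Y·Q·ΔS·θ_c gives V = 0.616 × 425 × (1890 − 29.9) × 21.2 / 3600 = 2868 m³.
Food-to-microorganism ratio F/M = Q S₀ / (V X) = 425 × 1890 / (2868 × 3600) = 0.07781 d⁻¹.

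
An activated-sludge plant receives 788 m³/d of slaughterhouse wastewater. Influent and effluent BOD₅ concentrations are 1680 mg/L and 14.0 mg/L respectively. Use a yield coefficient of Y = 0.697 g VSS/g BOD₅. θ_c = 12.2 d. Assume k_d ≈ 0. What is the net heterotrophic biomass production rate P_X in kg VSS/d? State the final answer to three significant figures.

P_X ≈ 915 kg VSS/d

With endogenous decay neglected, the observed yield equals the true yield: Y_obs = Y = 0.697 g VSS/g BOD₅.
Substrate removed = Q·(S₀ − S) = 788 m³/d × (1680 − 14.0) g/m³ = 1.31×10^6 g/d = 1313 kg/d.
P_X = Y_obs · Q(S₀ − S) = 0.6970 × 1313 = 915.0 kg VSS/d.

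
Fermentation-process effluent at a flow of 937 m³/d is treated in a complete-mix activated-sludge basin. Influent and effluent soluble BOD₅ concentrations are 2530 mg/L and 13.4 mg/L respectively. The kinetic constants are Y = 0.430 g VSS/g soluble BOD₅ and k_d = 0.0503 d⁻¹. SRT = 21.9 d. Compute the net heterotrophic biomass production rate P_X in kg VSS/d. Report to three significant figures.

P_X ≈ 482 kg VSS/d

Correct the yield for decay: Y_obs = Y/(1 + k_d θ_c) = 0.430 / (1 + 0.0503 × 21.9) = 0.430 / 2.102 = 0.2046.
Q·(S₀ − S) = 937 × (2530 − 13.4) × 10⁻³ = 2358 kg/d removed.
Net biomass production P_X = Y_obs × Q·(S₀ − S) = 0.2046 × 2358 = 482.5 kg VSS/d.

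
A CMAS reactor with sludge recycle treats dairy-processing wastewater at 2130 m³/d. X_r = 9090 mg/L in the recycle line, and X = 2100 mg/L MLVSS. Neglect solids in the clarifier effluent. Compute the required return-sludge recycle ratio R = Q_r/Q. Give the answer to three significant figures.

R = Q_r/Q = X/(X_r − X) = 2100 / (9090 − 2100) = 0.3004.

R ≈ 0.300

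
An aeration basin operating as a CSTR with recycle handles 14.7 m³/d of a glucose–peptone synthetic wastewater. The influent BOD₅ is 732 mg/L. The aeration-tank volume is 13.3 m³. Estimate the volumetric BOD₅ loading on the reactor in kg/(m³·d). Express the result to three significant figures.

Applied BOD₅ load per unit volume = Q·S₀/V = (14.7 × 732/1000)/13.30 = 0.8091 kg BOD₅·m⁻³·d⁻¹.

L_v ≈ 0.809 kg BOD₅/(m³·d)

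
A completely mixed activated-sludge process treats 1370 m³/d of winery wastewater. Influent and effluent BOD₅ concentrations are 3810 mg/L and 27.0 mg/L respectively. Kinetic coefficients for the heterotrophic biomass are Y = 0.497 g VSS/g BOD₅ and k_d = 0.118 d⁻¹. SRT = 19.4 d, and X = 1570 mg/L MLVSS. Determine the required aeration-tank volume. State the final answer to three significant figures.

Rearranging the biomass balance for a CMAS with decay, V = Y·Q·ΔS·θ_c / [X·(1+k_d θ_c)] = 0.497 × 1370 × (3810 − 27.0) × 19.4 / [1570 × (1 + 0.118 × 19.4)] = 5×10^7 / 5164 = 9677 m³.

V ≈ 9680 m³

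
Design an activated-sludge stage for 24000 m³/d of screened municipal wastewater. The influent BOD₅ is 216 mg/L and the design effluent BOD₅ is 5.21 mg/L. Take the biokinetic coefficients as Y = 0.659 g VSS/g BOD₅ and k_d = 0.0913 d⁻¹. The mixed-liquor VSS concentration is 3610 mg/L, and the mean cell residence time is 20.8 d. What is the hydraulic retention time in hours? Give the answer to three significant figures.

τ ≈ 6.63 h

From the SRT design equation V = Y Q (S₀−S) θ_c / [X (1 + k_d θ_c)] = 0.659 × 24000 × (216 − 5.21) × 20.8 / [3610 × (1 + 0.0913 × 20.8)] = 6.93×10^7 / 10466 = 6626 m³.
HRT = V/Q = 6626 m³ / 24000 m³·d⁻¹ = 0.2761 d × 24 = 6.626 h.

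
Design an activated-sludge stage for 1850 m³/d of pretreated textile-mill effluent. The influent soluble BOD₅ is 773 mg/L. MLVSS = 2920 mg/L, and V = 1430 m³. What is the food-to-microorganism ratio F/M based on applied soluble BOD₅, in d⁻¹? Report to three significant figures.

F/M ≈ 0.342 d⁻¹

Food-to-microorganism ratio F/M = Q S₀ / (V X) = 1850 × 773 / (1430 × 2920) = 0.3425 d⁻¹.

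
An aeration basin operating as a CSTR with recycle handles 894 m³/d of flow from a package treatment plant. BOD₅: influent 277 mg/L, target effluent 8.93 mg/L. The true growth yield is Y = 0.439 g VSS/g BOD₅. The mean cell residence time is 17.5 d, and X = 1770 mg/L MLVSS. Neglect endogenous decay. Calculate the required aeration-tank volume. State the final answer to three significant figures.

Biomass mass balance (decay neglected): V·X = Y·Q·(S₀ − S)·θ_c, so V = 0.439 × 894 × (277 − 8.93) × 17.5 / 1770 = 1040 m³.

V ≈ 1040 m³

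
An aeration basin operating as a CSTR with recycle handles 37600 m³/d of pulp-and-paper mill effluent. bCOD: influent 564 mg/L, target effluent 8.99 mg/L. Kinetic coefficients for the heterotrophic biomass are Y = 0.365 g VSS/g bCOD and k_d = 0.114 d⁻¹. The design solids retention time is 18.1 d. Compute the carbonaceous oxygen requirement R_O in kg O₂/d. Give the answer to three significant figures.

R_O ≈ 17300 kg O₂/d

Correct the yield for decay: Y_obs = Y/(1 + k_d θ_c) = 0.365 / (1 + 0.114 × 18.1) = 0.365 / 3.063 = 0.1191.
ΔS = 564 − 8.99 = 555.0 mg/L, so the substrate removal rate is 37600 × 555.0/1000 = 20868 kg bCOD/d.
Net sludge production P_X = 0.1191 × 20868 = 2486 kg VSS/d.
R_O = Q·(S₀ − S) − 1.42·P_X = 20868 − 1.42 × 2486 = 17338 kg O₂/d.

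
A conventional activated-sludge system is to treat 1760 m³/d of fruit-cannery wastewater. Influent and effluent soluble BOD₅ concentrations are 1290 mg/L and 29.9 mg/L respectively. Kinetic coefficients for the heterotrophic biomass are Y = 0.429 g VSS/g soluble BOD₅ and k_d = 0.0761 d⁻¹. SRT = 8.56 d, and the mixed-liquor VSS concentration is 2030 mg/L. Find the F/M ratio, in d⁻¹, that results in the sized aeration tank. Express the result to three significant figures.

F/M ≈ 0.460 d⁻¹

Steady-state biomass mass balance: V·X·(1 + k_d·θ_c) = Y·Q·(S₀ − S)·θ_c, so V = 0.429 × 1760 × (1290 − 29.9) × 8.56 / [2030 × (1 + 0.0761 × 8.56)] = 8.14×10^6 / 3352 = 2429 m³.
F/M = Q·S₀ / (V·X) = 1760 × 1290 / (2429 × 2030) = 0.4604 g soluble BOD₅·(g VSS·d)⁻¹.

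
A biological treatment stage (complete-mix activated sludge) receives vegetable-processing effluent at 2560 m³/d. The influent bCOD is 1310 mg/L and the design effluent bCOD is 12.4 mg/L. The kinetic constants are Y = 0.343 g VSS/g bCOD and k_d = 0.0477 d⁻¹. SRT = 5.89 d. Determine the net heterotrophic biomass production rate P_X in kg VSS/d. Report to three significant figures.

Observed yield with endogenous decay: Y_obs = Y / (1 + k_d·θ_c) = 0.343 / (1 + 0.0477 × 5.89) = 0.343 / 1.281 = 0.2678 g VSS/g bCOD.
ΔS = 1310 − 12.4 = 1298 mg/L, so the substrate removal rate is 2560 × 1298/1000 = 3322 kg bCOD/d.
Biomass produced: P_X = Y_obs·Q·ΔS = 0.2678 × 3322 ≈ 889.5 kg VSS/d.

P_X ≈ 889 kg VSS/d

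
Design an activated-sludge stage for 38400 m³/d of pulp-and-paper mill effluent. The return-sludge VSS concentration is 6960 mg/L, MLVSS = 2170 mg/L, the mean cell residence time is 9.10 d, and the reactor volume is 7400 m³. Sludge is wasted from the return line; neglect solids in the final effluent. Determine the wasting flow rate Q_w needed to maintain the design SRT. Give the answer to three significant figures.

Q_w = (V·X)/(θ_c X_r) = 7400 × 2170 / (9.10 × 6960) = 253.5 m³/d.

Q_w ≈ 254 m³/d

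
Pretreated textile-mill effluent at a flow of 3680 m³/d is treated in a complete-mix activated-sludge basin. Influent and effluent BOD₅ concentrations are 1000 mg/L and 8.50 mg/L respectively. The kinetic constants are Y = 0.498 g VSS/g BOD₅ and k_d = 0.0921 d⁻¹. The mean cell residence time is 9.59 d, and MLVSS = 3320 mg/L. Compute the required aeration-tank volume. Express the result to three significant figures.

V ≈ 2790 m³

From the SRT design equation V = Y Q (S₀−S) θ_c / [X (1 + k_d θ_c)] = 0.498 × 3680 × (1000 − 8.50) × 9.59 / [3320 × (1 + 0.0921 × 9.59)] = 1.74×10^7 / 6252 = 2787 m³.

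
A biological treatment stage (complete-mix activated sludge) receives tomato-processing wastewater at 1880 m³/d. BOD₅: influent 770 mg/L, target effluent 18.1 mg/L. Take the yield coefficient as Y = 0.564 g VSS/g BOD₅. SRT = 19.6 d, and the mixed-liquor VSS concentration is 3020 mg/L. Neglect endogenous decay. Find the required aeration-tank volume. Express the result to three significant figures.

V ≈ 5170 m³

Biomass mass balance (decay neglected): V·X = Y·Q·(S₀ − S)·θ_c, so V = 0.564 × 1880 × (770 − 18.1) × 19.6 / 3020 = 5174 m³.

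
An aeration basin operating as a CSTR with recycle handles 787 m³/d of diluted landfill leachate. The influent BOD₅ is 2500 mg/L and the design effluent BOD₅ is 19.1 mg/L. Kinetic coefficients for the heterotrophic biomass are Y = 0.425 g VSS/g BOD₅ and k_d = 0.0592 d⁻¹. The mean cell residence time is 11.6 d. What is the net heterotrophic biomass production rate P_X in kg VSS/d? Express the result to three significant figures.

Observed yield with endogenous decay: Y_obs = Y / (1 + k_d·θ_c) = 0.425 / (1 + 0.0592 × 11.6) = 0.425 / 1.687 = 0.2520 g VSS/g BOD₅.
Q·(S₀ − S) = 787 × (2500 − 19.1) × 10⁻³ = 1952 kg/d removed.
P_X = Y_obs · Q(S₀ − S) = 0.2520 × 1952 = 492.0 kg VSS/d.

P_X ≈ 492 kg VSS/d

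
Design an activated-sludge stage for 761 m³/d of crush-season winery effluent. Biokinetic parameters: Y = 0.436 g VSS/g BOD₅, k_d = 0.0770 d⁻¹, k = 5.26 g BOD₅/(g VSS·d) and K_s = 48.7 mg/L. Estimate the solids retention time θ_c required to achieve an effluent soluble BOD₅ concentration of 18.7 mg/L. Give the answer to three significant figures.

θ_c ≈ 1.79 d

From 1/θ_c = Y·k·S/(K_s + S) − k_d: Y·k·S/(K_s+S) = 0.436 × 5.26 × 18.7 / (48.7 + 18.7) = 0.6363 d⁻¹.
Then 1/θ_c = μ − k_d = 0.6363 − 0.0770 = 0.5593 d⁻¹, giving θ_c = 1.788 d.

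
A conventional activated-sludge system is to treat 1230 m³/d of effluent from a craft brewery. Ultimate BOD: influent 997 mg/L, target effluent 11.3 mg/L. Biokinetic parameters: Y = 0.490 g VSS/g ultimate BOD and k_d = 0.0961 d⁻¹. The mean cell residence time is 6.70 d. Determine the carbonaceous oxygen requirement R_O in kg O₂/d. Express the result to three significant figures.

The observed yield is Y_obs = Y/(1 + k_d·θ_c) = 0.490 / (1 + 0.0961 × 6.70) = 0.490 / 1.644 = 0.2981 g VSS per g ultimate BOD removed.
Mass of ultimate BOD removed per day: Q(S₀ − S) = 1230 × 985.7 g/m³ = 1212 kg/d.
Biomass synthesised: P_X = Y_obs × 1212 = 361.4 kg VSS/d.
Carbonaceous O₂ demand = substrate oxidised − cell-mass equivalent = 1212 − 1.42 × 361.4 = 699.2 kg O₂/d.

R_O ≈ 699 kg O₂/d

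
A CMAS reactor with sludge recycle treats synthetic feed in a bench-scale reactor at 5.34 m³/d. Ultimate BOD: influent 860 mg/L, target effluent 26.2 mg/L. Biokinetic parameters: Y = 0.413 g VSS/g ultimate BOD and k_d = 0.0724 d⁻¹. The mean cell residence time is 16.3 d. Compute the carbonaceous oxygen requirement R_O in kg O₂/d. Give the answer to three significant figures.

Observed yield with endogenous decay: Y_obs = Y / (1 + k_d·θ_c) = 0.413 / (1 + 0.0724 × 16.3) = 0.413 / 2.180 = 0.1894 g VSS/g ultimate BOD.
Substrate removed = Q·(S₀ − S) = 5.34 m³/d × (860 − 26.2) g/m³ = 4.45×10^3 g/d = 4.452 kg/d.
P_X = Y_obs·Q·(S₀ − S) = 0.1894 × 4.452 = 0.8435 kg VSS/d.
R_O = Q·ΔS − 1.42 P_X = 4.452 − 1.198 = 3.255 kg O₂/d.

R_O ≈ 3.25 kg O₂/d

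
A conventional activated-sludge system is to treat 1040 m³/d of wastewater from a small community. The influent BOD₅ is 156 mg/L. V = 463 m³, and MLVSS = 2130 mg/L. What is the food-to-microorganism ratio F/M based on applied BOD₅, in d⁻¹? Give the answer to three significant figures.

F/M = Q·S₀ / (V·X) = 1040 × 156 / (463.0 × 2130) = 0.1645 g BOD₅·(g VSS·d)⁻¹.

F/M ≈ 0.165 d⁻¹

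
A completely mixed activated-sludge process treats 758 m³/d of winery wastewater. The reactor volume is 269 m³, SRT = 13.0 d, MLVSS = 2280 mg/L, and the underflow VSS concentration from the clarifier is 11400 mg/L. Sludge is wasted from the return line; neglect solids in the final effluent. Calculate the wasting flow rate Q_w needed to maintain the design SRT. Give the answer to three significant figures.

θ_c = V·X/(Q_w·X_r) when wasting from the recycle, so Q_w = V·X/(θ_c·X_r) = 269.0 × 2280 / (13.0 × 11400) = 4.138 m³/d.

Q_w ≈ 4.14 m³/d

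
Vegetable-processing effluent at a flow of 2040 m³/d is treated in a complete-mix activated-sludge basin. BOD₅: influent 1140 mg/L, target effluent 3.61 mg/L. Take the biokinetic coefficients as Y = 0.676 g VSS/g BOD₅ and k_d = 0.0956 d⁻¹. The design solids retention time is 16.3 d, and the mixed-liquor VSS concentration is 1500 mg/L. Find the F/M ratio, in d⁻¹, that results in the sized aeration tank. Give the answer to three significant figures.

F/M ≈ 0.233 d⁻¹

Rearranging the biomass balance for a CMAS with decay, V = Y·Q·ΔS·θ_c / [X·(1+k_d θ_c)] = 0.676 × 2040 × (1140 − 3.61) × 16.3 / [1500 × (1 + 0.0956 × 16.3)] = 2.55×10^7 / 3837 = 6657 m³.
Food-to-microorganism ratio F/M = Q S₀ / (V X) = 2040 × 1140 / (6657 × 1500) = 0.2329 d⁻¹.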